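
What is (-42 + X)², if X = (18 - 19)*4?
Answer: 2116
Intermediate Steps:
X = -4 (X = -1*4 = -4)
(-42 + X)² = (-42 - 4)² = (-46)² = 2116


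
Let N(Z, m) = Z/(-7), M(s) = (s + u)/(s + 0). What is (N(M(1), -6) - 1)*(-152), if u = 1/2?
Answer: 1292/7 ≈ 184.57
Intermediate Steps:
u = 1/2 ≈ 0.50000
M(s) = (1/2 + s)/s (M(s) = (s + 1/2)/(s + 0) = (1/2 + s)/s)
N(Z, m) = -Z/7 (N(Z, m) = Z*(-1/7) = -Z/7)
(N(M(1), -6) - 1)*(-152) = (-(1/2 + 1)/(7*1) - 1)*(-152) = (-3/(7*2) - 1)*(-152) = (-1/7*3/2 - 1)*(-152) = (-3/14 - 1)*(-152) = -17/14*(-152) = 1292/7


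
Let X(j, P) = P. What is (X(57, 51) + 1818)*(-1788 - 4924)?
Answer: -12544728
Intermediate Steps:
(X(57, 51) + 1818)*(-1788 - 4924) = (51 + 1818)*(-1788 - 4924) = 1869*(-6712) = -12544728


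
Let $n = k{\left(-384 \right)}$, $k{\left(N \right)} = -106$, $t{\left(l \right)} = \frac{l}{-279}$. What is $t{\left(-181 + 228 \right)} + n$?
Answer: $- \frac{29621}{279} \approx -106.17$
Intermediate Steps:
$t{\left(l \right)} = - \frac{l}{279}$ ($t{\left(l \right)} = l \left(- \frac{1}{279}\right) = - \frac{l}{279}$)
$n = -106$
$t{\left(-181 + 228 \right)} + n = - \frac{-181 + 228}{279} - 106 = \left(- \frac{1}{279}\right) 47 - 106 = - \frac{47}{279} - 106 = - \frac{29621}{279}$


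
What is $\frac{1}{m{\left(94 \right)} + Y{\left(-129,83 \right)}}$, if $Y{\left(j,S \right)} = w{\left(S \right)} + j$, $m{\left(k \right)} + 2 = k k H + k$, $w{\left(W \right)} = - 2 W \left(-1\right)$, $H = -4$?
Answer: $- \frac{1}{35215} \approx -2.8397 \cdot 10^{-5}$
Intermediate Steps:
$w{\left(W \right)} = 2 W$
$m{\left(k \right)} = -2 + k - 4 k^{2}$ ($m{\left(k \right)} = -2 + \left(k k \left(-4\right) + k\right) = -2 + \left(k^{2} \left(-4\right) + k\right) = -2 - \left(- k + 4 k^{2}\right) = -2 + k - 4 k^{2}$)
$Y{\left(j,S \right)} = j + 2 S$ ($Y{\left(j,S \right)} = 2 S + j = j + 2 S$)
$\frac{1}{m{\left(94 \right)} + Y{\left(-129,83 \right)}} = \frac{1}{\left(-2 + 94 - 4 \cdot 94^{2}\right) + \left(-129 + 2 \cdot 83\right)} = \frac{1}{\left(-2 + 94 - 35344\right) + \left(-129 + 166\right)} = \frac{1}{\left(-2 + 94 - 35344\right) + 37} = \frac{1}{-35252 + 37} = \frac{1}{-35215} = - \frac{1}{35215}$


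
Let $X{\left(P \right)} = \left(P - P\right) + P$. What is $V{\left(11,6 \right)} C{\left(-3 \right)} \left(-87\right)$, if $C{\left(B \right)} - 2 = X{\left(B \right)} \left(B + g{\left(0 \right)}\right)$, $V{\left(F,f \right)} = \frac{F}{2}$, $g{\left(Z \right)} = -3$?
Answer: $-9570$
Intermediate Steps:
$V{\left(F,f \right)} = \frac{F}{2}$ ($V{\left(F,f \right)} = F \frac{1}{2} = \frac{F}{2}$)
$X{\left(P \right)} = P$ ($X{\left(P \right)} = 0 + P = P$)
$C{\left(B \right)} = 2 + B \left(-3 + B\right)$ ($C{\left(B \right)} = 2 + B \left(B - 3\right) = 2 + B \left(-3 + B\right)$)
$V{\left(11,6 \right)} C{\left(-3 \right)} \left(-87\right) = \frac{1}{2} \cdot 11 \left(2 + \left(-3\right)^{2} - -9\right) \left(-87\right) = \frac{11 \left(2 + 9 + 9\right)}{2} \left(-87\right) = \frac{11}{2} \cdot 20 \left(-87\right) = 110 \left(-87\right) = -9570$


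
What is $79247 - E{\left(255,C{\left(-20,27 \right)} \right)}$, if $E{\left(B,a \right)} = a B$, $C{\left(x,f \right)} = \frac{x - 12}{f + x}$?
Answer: $\frac{562889}{7} \approx 80413.0$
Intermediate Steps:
$C{\left(x,f \right)} = \frac{-12 + x}{f + x}$
$E{\left(B,a \right)} = B a$
$79247 - E{\left(255,C{\left(-20,27 \right)} \right)} = 79247 - 255 \frac{-12 - 20}{27 - 20} = 79247 - 255 \cdot \frac{1}{7} \left(-32\right) = 79247 - 255 \left(- \frac{32}{7}\right) = 79247 - - \frac{8160}{7} = 79247 + \frac{8160}{7} = \frac{562889}{7}$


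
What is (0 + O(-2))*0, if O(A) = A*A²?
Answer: 0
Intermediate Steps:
O(A) = A³
(0 + O(-2))*0 = (0 + (-2)³)*0 = (0 - 8)*0 = -8*0 = 0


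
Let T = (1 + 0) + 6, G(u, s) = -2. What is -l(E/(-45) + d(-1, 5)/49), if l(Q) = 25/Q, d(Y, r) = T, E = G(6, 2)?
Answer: -7875/59 ≈ -133.47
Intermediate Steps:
T = 7 (T = 1 + 6 = 7)
E = -2
d(Y, r) = 7
-l(E/(-45) + d(-1, 5)/49) = -25/(-2/(-45) + 7/49) = -25/(-2*(-1/45) + 7*(1/49)) = -25/(2/45 + 1/7) = -25/59/315 = -25*315/59 = -1*7875/59 = -7875/59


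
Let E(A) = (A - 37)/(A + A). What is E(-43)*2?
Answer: 80/43 ≈ 1.8605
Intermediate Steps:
E(A) = (-37 + A)/(2*A) (E(A) = (-37 + A)/((2*A)) = (-37 + A)*(1/(2*A)) = (-37 + A)/(2*A))
E(-43)*2 = ((1/2)*(-37 - 43)/(-43))*2 = ((1/2)*(-1/43)*(-80))*2 = (40/43)*2 = 80/43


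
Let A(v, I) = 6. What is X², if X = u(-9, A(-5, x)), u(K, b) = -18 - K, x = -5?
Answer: 81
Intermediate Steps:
X = -9 (X = -18 - 1*(-9) = -18 + 9 = -9)
X² = (-9)² = 81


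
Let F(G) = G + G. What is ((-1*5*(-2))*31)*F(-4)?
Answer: -2480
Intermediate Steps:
F(G) = 2*G
((-1*5*(-2))*31)*F(-4) = ((-1*5*(-2))*31)*(2*(-4)) = (-5*(-2)*31)*(-8) = (10*31)*(-8) = 310*(-8) = -2480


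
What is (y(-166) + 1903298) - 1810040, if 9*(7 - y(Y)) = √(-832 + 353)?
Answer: 93265 - I*√479/9 ≈ 93265.0 - 2.4318*I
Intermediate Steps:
y(Y) = 7 - I*√479/9 (y(Y) = 7 - √(-832 + 353)/9 = 7 - I*√479/9)
(y(-166) + 1903298) - 1810040 = ((7 - I*√479/9) + 1903298) - 1810040 = (1903305 - I*√479/9) - 1810040 = 93265 - I*√479/9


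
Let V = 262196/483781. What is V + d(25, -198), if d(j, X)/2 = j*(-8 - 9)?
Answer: -410951654/483781 ≈ -849.46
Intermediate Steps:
d(j, X) = -34*j (d(j, X) = 2*(j*(-8 - 9)) = 2*(j*(-17)) = 2*(-17*j) = -34*j)
V = 262196/483781 (V = 262196*(1/483781) = 262196/483781 ≈ 0.54197)
V + d(25, -198) = 262196/483781 - 34*25 = 262196/483781 - 850 = -410951654/483781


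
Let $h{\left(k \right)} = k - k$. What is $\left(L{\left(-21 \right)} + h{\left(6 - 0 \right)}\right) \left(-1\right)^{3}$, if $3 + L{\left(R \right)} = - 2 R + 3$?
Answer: $-42$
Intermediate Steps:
$h{\left(k \right)} = 0$
$L{\left(R \right)} = - 2 R$ ($L{\left(R \right)} = -3 - \left(-3 + 2 R\right) = - 2 R$)
$\left(L{\left(-21 \right)} + h{\left(6 - 0 \right)}\right) \left(-1\right)^{3} = \left(\left(-2\right) \left(-21\right) + 0\right) \left(-1\right)^{3} = \left(42 + 0\right) \left(-1\right) = 42 \left(-1\right) = -42$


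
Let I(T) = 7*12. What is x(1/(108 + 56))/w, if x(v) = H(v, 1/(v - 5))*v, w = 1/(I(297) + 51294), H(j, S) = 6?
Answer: 77067/41 ≈ 1879.7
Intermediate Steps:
I(T) = 84
w = 1/51378 (w = 1/(84 + 51294) = 1/51378 ≈ 1.9464e-5)
x(v) = 6*v
x(1/(108 + 56))/w = (6/(108 + 56))/(1/51378) = (6/164)*51378 = (6*(1/164))*51378 = (3/82)*51378 = 77067/41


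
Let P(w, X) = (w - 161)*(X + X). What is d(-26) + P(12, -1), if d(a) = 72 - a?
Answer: 396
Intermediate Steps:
P(w, X) = 2*X*(-161 + w) (P(w, X) = (-161 + w)*(2*X) = 2*X*(-161 + w))
d(-26) + P(12, -1) = (72 - 1*(-26)) + 2*(-1)*(-161 + 12) = (72 + 26) + 2*(-1)*(-149) = 98 + 298 = 396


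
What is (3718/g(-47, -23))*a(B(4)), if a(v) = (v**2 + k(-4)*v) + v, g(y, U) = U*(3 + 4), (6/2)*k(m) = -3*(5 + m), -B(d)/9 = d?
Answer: -4818528/161 ≈ -29929.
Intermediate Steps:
B(d) = -9*d
k(m) = -5 - m (k(m) = (-3*(5 + m))/3 = (-15 - 3*m)/3 = -5 - m)
g(y, U) = 7*U (g(y, U) = U*7 = 7*U)
a(v) = v**2 (a(v) = (v**2 + (-5 - 1*(-4))*v) + v = (v**2 + (-5 + 4)*v) + v = (v**2 - v) + v = v**2)
(3718/g(-47, -23))*a(B(4)) = (3718/((7*(-23))))*(-9*4)**2 = (3718/(-161))*(-36)**2 = (3718*(-1/161))*1296 = -3718/161*1296 = -4818528/161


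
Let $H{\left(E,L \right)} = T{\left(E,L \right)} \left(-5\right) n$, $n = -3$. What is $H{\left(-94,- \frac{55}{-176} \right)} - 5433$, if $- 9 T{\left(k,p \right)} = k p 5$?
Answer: $- \frac{124517}{24} \approx -5188.2$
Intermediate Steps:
$T{\left(k,p \right)} = - \frac{5 k p}{9}$ ($T{\left(k,p \right)} = - \frac{k p 5}{9} = - \frac{5 k p}{9}$)
$H{\left(E,L \right)} = - \frac{25 E L}{3}$ ($H{\left(E,L \right)} = - \frac{5 E L}{9} \left(-5\right) \left(-3\right) = \frac{25 E L}{9} \left(-3\right) = - \frac{25 E L}{3}$)
$H{\left(-94,- \frac{55}{-176} \right)} - 5433 = \left(- \frac{25}{3}\right) \left(-94\right) \left(- \frac{55}{-176}\right) - 5433 = \left(- \frac{25}{3}\right) \left(-94\right) \left(\left(-55\right) \left(- \frac{1}{176}\right)\right) - 5433 = \left(- \frac{25}{3}\right) \left(-94\right) \frac{5}{16} - 5433 = \frac{5875}{24} - 5433 = - \frac{124517}{24}$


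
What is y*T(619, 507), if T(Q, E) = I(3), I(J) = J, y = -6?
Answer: -18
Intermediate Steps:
T(Q, E) = 3
y*T(619, 507) = -6*3 = -18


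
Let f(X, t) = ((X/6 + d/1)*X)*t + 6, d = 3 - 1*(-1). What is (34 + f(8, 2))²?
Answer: 141376/9 ≈ 15708.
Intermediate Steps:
d = 4 (d = 3 + 1 = 4)
f(X, t) = 6 + X*t*(4 + X/6) (f(X, t) = ((X/6 + 4/1)*X)*t + 6 = ((X*(⅙) + 4*1)*X)*t + 6 = ((X/6 + 4)*X)*t + 6 = ((4 + X/6)*X)*t + 6 = (X*(4 + X/6))*t + 6 = X*t*(4 + X/6) + 6 = 6 + X*t*(4 + X/6))
(34 + f(8, 2))² = (34 + (6 + 4*8*2 + (⅙)*2*8²))² = (34 + (6 + 64 + (⅙)*2*64))² = (34 + (6 + 64 + 64/3))² = (34 + 274/3)² = (376/3)² = 141376/9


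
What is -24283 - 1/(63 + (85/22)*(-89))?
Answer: -150044635/6179 ≈ -24283.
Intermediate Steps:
-24283 - 1/(63 + (85/22)*(-89)) = -24283 - 1/(63 - 7565/22) = -24283 - 1/(-6179/22) = -24283 - 1*(-22/6179) = -24283 + 22/6179 = -150044635/6179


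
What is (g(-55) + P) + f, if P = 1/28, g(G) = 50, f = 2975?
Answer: 84701/28 ≈ 3025.0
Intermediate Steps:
P = 1/28 ≈ 0.035714
(g(-55) + P) + f = (50 + 1/28) + 2975 = 1401/28 + 2975 = 84701/28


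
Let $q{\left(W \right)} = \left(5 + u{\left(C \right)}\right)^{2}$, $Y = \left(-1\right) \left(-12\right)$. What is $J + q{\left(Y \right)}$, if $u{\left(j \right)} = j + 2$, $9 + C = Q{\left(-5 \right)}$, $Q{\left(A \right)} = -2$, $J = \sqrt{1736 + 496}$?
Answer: $16 + 6 \sqrt{62} \approx 63.244$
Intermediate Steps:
$J = 6 \sqrt{62}$ ($J = \sqrt{2232} = 6 \sqrt{62} \approx 47.244$)
$C = -11$ ($C = -9 - 2 = -11$)
$u{\left(j \right)} = 2 + j$
$Y = 12$
$q{\left(W \right)} = 16$ ($q{\left(W \right)} = \left(5 + \left(2 - 11\right)\right)^{2} = \left(5 - 9\right)^{2} = \left(-4\right)^{2} = 16$)
$J + q{\left(Y \right)} = 6 \sqrt{62} + 16 = 16 + 6 \sqrt{62}$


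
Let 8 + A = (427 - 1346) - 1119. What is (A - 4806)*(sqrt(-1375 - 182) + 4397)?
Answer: -30128244 - 20556*I*sqrt(173) ≈ -3.0128e+7 - 2.7037e+5*I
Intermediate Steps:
A = -2046 (A = -8 + ((427 - 1346) - 1119) = -8 + (-919 - 1119) = -8 - 2038 = -2046)
(A - 4806)*(sqrt(-1375 - 182) + 4397) = (-2046 - 4806)*(sqrt(-1375 - 182) + 4397) = -6852*(sqrt(-1557) + 4397) = -6852*(3*I*sqrt(173) + 4397) = -6852*(4397 + 3*I*sqrt(173)) = -30128244 - 20556*I*sqrt(173)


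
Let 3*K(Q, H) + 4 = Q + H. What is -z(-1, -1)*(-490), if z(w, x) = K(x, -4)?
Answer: -1470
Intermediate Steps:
K(Q, H) = -4/3 + H/3 + Q/3 (K(Q, H) = -4/3 + (Q + H)/3 = -4/3 + (H + Q)/3 = -4/3 + (H/3 + Q/3) = -4/3 + H/3 + Q/3)
z(w, x) = -8/3 + x/3 (z(w, x) = -4/3 + (1/3)*(-4) + x/3 = -4/3 - 4/3 + x/3 = -8/3 + x/3)
-z(-1, -1)*(-490) = -(-8/3 + (1/3)*(-1))*(-490) = -(-8/3 - 1/3)*(-490) = -(-3)*(-490) = -1*1470 = -1470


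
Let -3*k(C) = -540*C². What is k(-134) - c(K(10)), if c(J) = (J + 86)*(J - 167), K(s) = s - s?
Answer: 3246442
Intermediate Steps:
K(s) = 0
c(J) = (-167 + J)*(86 + J) (c(J) = (86 + J)*(-167 + J) = (-167 + J)*(86 + J))
k(C) = 180*C² (k(C) = -(-180)*C² = 180*C²)
k(-134) - c(K(10)) = 180*(-134)² - (-14362 + 0² - 81*0) = 180*17956 - (-14362 + 0 + 0) = 3232080 - 1*(-14362) = 3232080 + 14362 = 3246442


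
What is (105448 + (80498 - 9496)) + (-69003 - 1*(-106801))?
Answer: 214248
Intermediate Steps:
(105448 + (80498 - 9496)) + (-69003 - 1*(-106801)) = (105448 + 71002) + (-69003 + 106801) = 176450 + 37798 = 214248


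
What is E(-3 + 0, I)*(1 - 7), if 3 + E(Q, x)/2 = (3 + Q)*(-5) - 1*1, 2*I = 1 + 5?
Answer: 48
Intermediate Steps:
I = 3 (I = (1 + 5)/2 = (1/2)*6 = 3)
E(Q, x) = -38 - 10*Q (E(Q, x) = -6 + 2*((3 + Q)*(-5) - 1*1) = -6 + 2*((-15 - 5*Q) - 1) = -6 + 2*(-16 - 5*Q) = -6 + (-32 - 10*Q) = -38 - 10*Q)
E(-3 + 0, I)*(1 - 7) = (-38 - 10*(-3 + 0))*(1 - 7) = (-38 - 10*(-3))*(-6) = (-38 + 30)*(-6) = -8*(-6) = 48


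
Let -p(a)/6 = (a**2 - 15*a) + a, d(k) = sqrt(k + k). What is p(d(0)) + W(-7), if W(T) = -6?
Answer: -6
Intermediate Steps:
d(k) = sqrt(2)*sqrt(k) (d(k) = sqrt(2*k) = sqrt(2)*sqrt(k))
p(a) = -6*a**2 + 84*a (p(a) = -6*((a**2 - 15*a) + a) = -6*(a**2 - 14*a) = -6*a**2 + 84*a)
p(d(0)) + W(-7) = 6*(sqrt(2)*sqrt(0))*(14 - sqrt(2)*sqrt(0)) - 6 = 6*(sqrt(2)*0)*(14 - sqrt(2)*0) - 6 = 6*0*(14 - 1*0) - 6 = 6*0*(14 + 0) - 6 = 6*0*14 - 6 = 0 - 6 = -6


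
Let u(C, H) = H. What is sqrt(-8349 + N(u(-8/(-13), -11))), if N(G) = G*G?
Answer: 22*I*sqrt(17) ≈ 90.708*I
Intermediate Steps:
N(G) = G**2
sqrt(-8349 + N(u(-8/(-13), -11))) = sqrt(-8349 + (-11)**2) = sqrt(-8349 + 121) = sqrt(-8228) = 22*I*sqrt(17)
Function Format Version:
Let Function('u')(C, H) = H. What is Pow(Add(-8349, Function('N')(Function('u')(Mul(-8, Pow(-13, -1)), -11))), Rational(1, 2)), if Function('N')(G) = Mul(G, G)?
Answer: Mul(22, I, Pow(17, Rational(1, 2))) ≈ Mul(90.708, I)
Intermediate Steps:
Function('N')(G) = Pow(G, 2)
Pow(Add(-8349, Function('N')(Function('u')(Mul(-8, Pow(-13, -1)), -11))), Rational(1, 2)) = Pow(Add(-8349, Pow(-11, 2)), Rational(1, 2)) = Pow(Add(-8349, 121), Rational(1, 2)) = Pow(-8228, Rational(1, 2)) = Mul(22, I, Pow(17, Rational(1, 2)))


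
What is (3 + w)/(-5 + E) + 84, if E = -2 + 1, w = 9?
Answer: 82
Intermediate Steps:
E = -1
(3 + w)/(-5 + E) + 84 = (3 + 9)/(-5 - 1) + 84 = 12/(-6) + 84 = -⅙*12 + 84 = -2 + 84 = 82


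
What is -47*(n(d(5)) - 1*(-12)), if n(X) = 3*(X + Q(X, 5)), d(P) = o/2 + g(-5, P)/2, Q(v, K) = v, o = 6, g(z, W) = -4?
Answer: -846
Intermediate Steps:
d(P) = 1 (d(P) = 6/2 - 4/2 = 6*(1/2) - 4*1/2 = 3 - 2 = 1)
n(X) = 6*X (n(X) = 3*(X + X) = 3*(2*X) = 6*X)
-47*(n(d(5)) - 1*(-12)) = -47*(6*1 - 1*(-12)) = -47*(6 + 12) = -47*18 = -846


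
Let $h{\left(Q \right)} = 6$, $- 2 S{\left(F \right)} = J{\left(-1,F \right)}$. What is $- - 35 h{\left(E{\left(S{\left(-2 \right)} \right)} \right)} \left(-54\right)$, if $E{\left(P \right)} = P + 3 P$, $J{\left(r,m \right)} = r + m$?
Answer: $-11340$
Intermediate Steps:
$J{\left(r,m \right)} = m + r$
$S{\left(F \right)} = \frac{1}{2} - \frac{F}{2}$ ($S{\left(F \right)} = - \frac{F - 1}{2} = - \frac{-1 + F}{2} = \frac{1}{2} - \frac{F}{2}$)
$E{\left(P \right)} = 4 P$
$- - 35 h{\left(E{\left(S{\left(-2 \right)} \right)} \right)} \left(-54\right) = - \left(-35\right) 6 \left(-54\right) = - \left(-210\right) \left(-54\right) = \left(-1\right) 11340 = -11340$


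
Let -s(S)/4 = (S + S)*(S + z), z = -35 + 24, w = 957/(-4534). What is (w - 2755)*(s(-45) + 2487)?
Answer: 220773360471/4534 ≈ 4.8693e+7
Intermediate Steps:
w = -957/4534 (w = 957*(-1/4534) = -957/4534 ≈ -0.21107)
z = -11
s(S) = -8*S*(-11 + S) (s(S) = -4*(S + S)*(S - 11) = -4*2*S*(-11 + S) = -8*S*(-11 + S))
(w - 2755)*(s(-45) + 2487) = (-957/4534 - 2755)*(8*(-45)*(11 - 1*(-45)) + 2487) = -12492127*(8*(-45)*(11 + 45) + 2487)/4534 = -12492127*(8*(-45)*56 + 2487)/4534 = -12492127*(-20160 + 2487)/4534 = -12492127/4534*(-17673) = 220773360471/4534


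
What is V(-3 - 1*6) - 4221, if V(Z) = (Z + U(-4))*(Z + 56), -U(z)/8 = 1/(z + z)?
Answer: -4597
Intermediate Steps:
U(z) = -4/z (U(z) = -8/(z + z) = -8*1/(2*z) = -4/z)
V(Z) = (1 + Z)*(56 + Z) (V(Z) = (Z - 4/(-4))*(Z + 56) = (Z - 4*(-¼))*(56 + Z) = (Z + 1)*(56 + Z) = (1 + Z)*(56 + Z))
V(-3 - 1*6) - 4221 = (56 + (-3 - 1*6)² + 57*(-3 - 1*6)) - 4221 = (56 + (-3 - 6)² + 57*(-3 - 6)) - 4221 = (56 + (-9)² + 57*(-9)) - 4221 = (56 + 81 - 513) - 4221 = -376 - 4221 = -4597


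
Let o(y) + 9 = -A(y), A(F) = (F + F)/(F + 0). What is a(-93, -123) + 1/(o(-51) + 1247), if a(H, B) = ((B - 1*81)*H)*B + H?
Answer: -2884390163/1236 ≈ -2.3336e+6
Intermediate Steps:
A(F) = 2 (A(F) = (2*F)/F = 2)
o(y) = -11 (o(y) = -9 - 1*2 = -9 - 2 = -11)
a(H, B) = H + B*H*(-81 + B) (a(H, B) = ((B - 81)*H)*B + H = ((-81 + B)*H)*B + H = (H*(-81 + B))*B + H = B*H*(-81 + B) + H = H + B*H*(-81 + B))
a(-93, -123) + 1/(o(-51) + 1247) = -93*(1 + (-123)² - 81*(-123)) + 1/(-11 + 1247) = -93*(1 + 15129 + 9963) + 1/1236 = -93*25093 + 1/1236 = -2333649 + 1/1236 = -2884390163/1236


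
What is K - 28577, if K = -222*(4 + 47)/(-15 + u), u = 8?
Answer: -188717/7 ≈ -26960.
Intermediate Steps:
K = 11322/7 (K = -222*(4 + 47)/(-15 + 8) = -11322/(-7) = -11322*(-1)/7 = -222*(-51/7) = 11322/7 ≈ 1617.4)
K - 28577 = 11322/7 - 28577 = -188717/7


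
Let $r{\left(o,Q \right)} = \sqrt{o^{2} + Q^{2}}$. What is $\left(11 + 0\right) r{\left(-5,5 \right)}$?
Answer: $55 \sqrt{2} \approx 77.782$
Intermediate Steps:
$r{\left(o,Q \right)} = \sqrt{Q^{2} + o^{2}}$
$\left(11 + 0\right) r{\left(-5,5 \right)} = \left(11 + 0\right) \sqrt{5^{2} + \left(-5\right)^{2}} = 11 \sqrt{25 + 25} = 11 \sqrt{50} = 11 \cdot 5 \sqrt{2} = 55 \sqrt{2}$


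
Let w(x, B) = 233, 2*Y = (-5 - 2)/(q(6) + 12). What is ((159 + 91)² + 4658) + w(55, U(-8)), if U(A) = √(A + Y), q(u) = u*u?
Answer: 67391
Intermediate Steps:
q(u) = u²
Y = -7/96 (Y = ((-5 - 2)/(6² + 12))/2 = (-7/(36 + 12))/2 = (-7/48)/2 = (-7*1/48)/2 = (½)*(-7/48) = -7/96 ≈ -0.072917)
U(A) = √(-7/96 + A) (U(A) = √(A - 7/96) = √(-7/96 + A))
((159 + 91)² + 4658) + w(55, U(-8)) = ((159 + 91)² + 4658) + 233 = (250² + 4658) + 233 = (62500 + 4658) + 233 = 67158 + 233 = 67391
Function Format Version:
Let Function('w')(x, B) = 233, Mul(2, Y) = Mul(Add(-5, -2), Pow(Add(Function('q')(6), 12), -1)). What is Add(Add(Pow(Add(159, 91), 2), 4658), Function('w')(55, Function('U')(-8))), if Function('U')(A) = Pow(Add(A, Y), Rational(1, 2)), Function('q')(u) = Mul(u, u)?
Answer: 67391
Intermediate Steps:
Function('q')(u) = Pow(u, 2)
Y = Rational(-7, 96) (Y = Mul(Rational(1, 2), Mul(Add(-5, -2), Pow(Add(Pow(6, 2), 12), -1))) = Mul(Rational(1, 2), Mul(-7, Pow(Add(36, 12), -1))) = Mul(Rational(1, 2), Mul(-7, Pow(48, -1))) = Mul(Rational(1, 2), Mul(-7, Rational(1, 48))) = Mul(Rational(1, 2), Rational(-7, 48)) = Rational(-7, 96) ≈ -0.072917)
Function('U')(A) = Pow(Add(Rational(-7, 96), A), Rational(1, 2)) (Function('U')(A) = Pow(Add(A, Rational(-7, 96)), Rational(1, 2)) = Pow(Add(Rational(-7, 96), A), Rational(1, 2)))
Add(Add(Pow(Add(159, 91), 2), 4658), Function('w')(55, Function('U')(-8))) = Add(Add(Pow(Add(159, 91), 2), 4658), 233) = Add(Add(Pow(250, 2), 4658), 233) = Add(Add(62500, 4658), 233) = Add(67158, 233) = 67391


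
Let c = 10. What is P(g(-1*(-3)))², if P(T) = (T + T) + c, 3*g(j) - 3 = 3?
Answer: 196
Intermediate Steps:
g(j) = 2 (g(j) = 1 + (⅓)*3 = 1 + 1 = 2)
P(T) = 10 + 2*T (P(T) = (T + T) + 10 = 2*T + 10 = 10 + 2*T)
P(g(-1*(-3)))² = (10 + 2*2)² = (10 + 4)² = 14² = 196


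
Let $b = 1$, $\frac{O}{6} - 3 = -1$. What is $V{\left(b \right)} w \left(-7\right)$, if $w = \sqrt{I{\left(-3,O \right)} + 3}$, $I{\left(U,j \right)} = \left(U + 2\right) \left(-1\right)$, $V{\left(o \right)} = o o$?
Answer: $-14$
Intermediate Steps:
$O = 12$ ($O = 18 + 6 \left(-1\right) = 18 - 6 = 12$)
$V{\left(o \right)} = o^{2}$
$I{\left(U,j \right)} = -2 - U$ ($I{\left(U,j \right)} = \left(2 + U\right) \left(-1\right) = -2 - U$)
$w = 2$ ($w = \sqrt{\left(-2 - -3\right) + 3} = \sqrt{\left(-2 + 3\right) + 3} = \sqrt{1 + 3} = \sqrt{4} = 2$)
$V{\left(b \right)} w \left(-7\right) = 1^{2} \cdot 2 \left(-7\right) = 1 \cdot 2 \left(-7\right) = 2 \left(-7\right) = -14$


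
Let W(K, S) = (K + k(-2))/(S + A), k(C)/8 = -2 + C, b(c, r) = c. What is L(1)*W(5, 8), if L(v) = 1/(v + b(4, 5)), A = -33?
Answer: 27/125 ≈ 0.21600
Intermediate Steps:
k(C) = -16 + 8*C (k(C) = 8*(-2 + C) = -16 + 8*C)
L(v) = 1/(4 + v) (L(v) = 1/(v + 4) = 1/(4 + v))
W(K, S) = (-32 + K)/(-33 + S) (W(K, S) = (K + (-16 + 8*(-2)))/(S - 33) = (K + (-16 - 16))/(-33 + S) = (K - 32)/(-33 + S) = (-32 + K)/(-33 + S))
L(1)*W(5, 8) = ((-32 + 5)/(-33 + 8))/(4 + 1) = (-27/(-25))/5 = (-1/25*(-27))/5 = (⅕)*(27/25) = 27/125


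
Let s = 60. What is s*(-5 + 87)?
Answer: 4920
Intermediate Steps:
s*(-5 + 87) = 60*(-5 + 87) = 60*82 = 4920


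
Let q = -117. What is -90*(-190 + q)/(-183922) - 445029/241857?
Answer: -14755522108/7413803859 ≈ -1.9903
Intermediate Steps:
-90*(-190 + q)/(-183922) - 445029/241857 = -90*(-190 - 117)/(-183922) - 445029/241857 = -90*(-307)*(-1/183922) - 445029*1/241857 = 27630*(-1/183922) - 148343/80619 = -13815/91961 - 148343/80619 = -14755522108/7413803859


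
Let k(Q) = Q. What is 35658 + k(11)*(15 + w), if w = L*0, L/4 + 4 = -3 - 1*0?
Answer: 35823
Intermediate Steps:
L = -28 (L = -16 + 4*(-3 - 1*0) = -16 + 4*(-3 + 0) = -16 + 4*(-3) = -16 - 12 = -28)
w = 0 (w = -28*0 = 0)
35658 + k(11)*(15 + w) = 35658 + 11*(15 + 0) = 35658 + 11*15 = 35658 + 165 = 35823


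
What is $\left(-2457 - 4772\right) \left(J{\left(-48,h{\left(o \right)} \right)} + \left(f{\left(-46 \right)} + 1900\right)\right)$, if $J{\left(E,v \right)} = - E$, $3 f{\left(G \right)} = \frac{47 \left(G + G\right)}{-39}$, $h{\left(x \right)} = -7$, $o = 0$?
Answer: $- \frac{1678862960}{117} \approx -1.4349 \cdot 10^{7}$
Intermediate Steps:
$f{\left(G \right)} = - \frac{94 G}{117}$ ($f{\left(G \right)} = \frac{47 \left(G + G\right) \frac{1}{-39}}{3} = \frac{47 \cdot 2 G \left(- \frac{1}{39}\right)}{3} = \frac{94 G \left(- \frac{1}{39}\right)}{3} = \frac{\left(- \frac{94}{39}\right) G}{3} = - \frac{94 G}{117}$)
$\left(-2457 - 4772\right) \left(J{\left(-48,h{\left(o \right)} \right)} + \left(f{\left(-46 \right)} + 1900\right)\right) = \left(-2457 - 4772\right) \left(\left(-1\right) \left(-48\right) + \left(\left(- \frac{94}{117}\right) \left(-46\right) + 1900\right)\right) = - 7229 \left(48 + \left(\frac{4324}{117} + 1900\right)\right) = - 7229 \left(48 + \frac{226624}{117}\right) = \left(-7229\right) \frac{232240}{117} = - \frac{1678862960}{117}$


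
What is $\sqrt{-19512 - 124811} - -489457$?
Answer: $489457 + i \sqrt{144323} \approx 4.8946 \cdot 10^{5} + 379.9 i$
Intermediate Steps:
$\sqrt{-19512 - 124811} - -489457 = \sqrt{-144323} + 489457 = i \sqrt{144323} + 489457 = 489457 + i \sqrt{144323}$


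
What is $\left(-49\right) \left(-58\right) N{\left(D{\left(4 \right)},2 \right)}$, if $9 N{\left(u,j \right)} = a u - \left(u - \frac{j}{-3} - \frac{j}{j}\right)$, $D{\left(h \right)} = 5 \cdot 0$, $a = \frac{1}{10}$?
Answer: $\frac{2842}{27} \approx 105.26$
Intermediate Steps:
$a = \frac{1}{10} \approx 0.1$
$D{\left(h \right)} = 0$
$N{\left(u,j \right)} = \frac{1}{9} - \frac{u}{10} - \frac{j}{27}$ ($N{\left(u,j \right)} = \frac{\frac{u}{10} - \left(u - \frac{j}{-3} - \frac{j}{j}\right)}{9} = \frac{\frac{u}{10} - \left(-1 + u - j \left(- \frac{1}{3}\right)\right)}{9} = \frac{\frac{u}{10} - \left(-1 + u + \frac{j}{3}\right)}{9} = \frac{1 - \frac{9 u}{10} - \frac{j}{3}}{9} = \frac{1}{9} - \frac{u}{10} - \frac{j}{27}$)
$\left(-49\right) \left(-58\right) N{\left(D{\left(4 \right)},2 \right)} = \left(-49\right) \left(-58\right) \left(\frac{1}{9} - 0 - \frac{2}{27}\right) = 2842 \left(\frac{1}{9} + 0 - \frac{2}{27}\right) = 2842 \cdot \frac{1}{27} = \frac{2842}{27}$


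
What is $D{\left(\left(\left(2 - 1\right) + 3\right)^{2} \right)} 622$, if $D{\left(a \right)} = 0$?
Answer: $0$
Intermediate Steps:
$D{\left(\left(\left(2 - 1\right) + 3\right)^{2} \right)} 622 = 0 \cdot 622 = 0$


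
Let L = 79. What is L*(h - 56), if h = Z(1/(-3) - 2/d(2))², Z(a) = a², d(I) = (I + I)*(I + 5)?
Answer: -13759544945/3111696 ≈ -4421.9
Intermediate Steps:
d(I) = 2*I*(5 + I) (d(I) = (2*I)*(5 + I) = 2*I*(5 + I))
h = 83521/3111696 (h = ((1/(-3) - 2*1/(4*(5 + 2)))²)² = ((1*(-⅓) - 2/(2*2*7))²)² = ((-⅓ - 2/28)²)² = ((-⅓ - 2*1/28)²)² = ((-⅓ - 1/14)²)² = ((-17/42)²)² = (289/1764)² = 83521/3111696 ≈ 0.026841)
L*(h - 56) = 79*(83521/3111696 - 56) = 79*(-174171455/3111696) = -13759544945/3111696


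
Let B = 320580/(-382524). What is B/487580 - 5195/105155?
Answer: -3229862084381/65375232215492 ≈ -0.049405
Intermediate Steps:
B = -26715/31877 (B = 320580*(-1/382524) = -26715/31877 ≈ -0.83807)
B/487580 - 5195/105155 = -26715/31877/487580 - 5195/105155 = -26715/31877*1/487580 - 5195*1/105155 = -5343/3108517532 - 1039/21031 = -3229862084381/65375232215492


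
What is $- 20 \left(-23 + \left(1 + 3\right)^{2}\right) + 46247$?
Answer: $46387$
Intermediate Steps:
$- 20 \left(-23 + \left(1 + 3\right)^{2}\right) + 46247 = - 20 \left(-23 + 4^{2}\right) + 46247 = - 20 \left(-23 + 16\right) + 46247 = \left(-20\right) \left(-7\right) + 46247 = 140 + 46247 = 46387$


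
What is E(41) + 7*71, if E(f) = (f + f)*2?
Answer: 661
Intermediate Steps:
E(f) = 4*f (E(f) = (2*f)*2 = 4*f)
E(41) + 7*71 = 4*41 + 7*71 = 164 + 497 = 661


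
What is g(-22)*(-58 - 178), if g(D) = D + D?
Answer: 10384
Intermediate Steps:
g(D) = 2*D
g(-22)*(-58 - 178) = (2*(-22))*(-58 - 178) = -44*(-236) = 10384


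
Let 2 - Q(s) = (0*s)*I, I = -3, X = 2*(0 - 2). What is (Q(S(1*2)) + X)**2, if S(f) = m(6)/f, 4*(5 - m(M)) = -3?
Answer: 4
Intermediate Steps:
X = -4 (X = 2*(-2) = -4)
m(M) = 23/4 (m(M) = 5 - 1/4*(-3) = 5 + 3/4 = 23/4)
S(f) = 23/(4*f)
Q(s) = 2 (Q(s) = 2 - 0*s*(-3) = 2 - 0*(-3) = 2 - 1*0 = 2 + 0 = 2)
(Q(S(1*2)) + X)**2 = (2 - 4)**2 = (-2)**2 = 4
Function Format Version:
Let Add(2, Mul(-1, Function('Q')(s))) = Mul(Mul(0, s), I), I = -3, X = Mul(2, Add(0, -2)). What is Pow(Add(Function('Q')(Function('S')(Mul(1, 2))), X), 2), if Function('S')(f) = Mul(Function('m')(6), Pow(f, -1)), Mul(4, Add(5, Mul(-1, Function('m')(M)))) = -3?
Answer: 4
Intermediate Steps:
X = -4 (X = Mul(2, -2) = -4)
Function('m')(M) = Rational(23, 4) (Function('m')(M) = Add(5, Mul(Rational(-1, 4), -3)) = Add(5, Rational(3, 4)) = Rational(23, 4))
Function('S')(f) = Mul(Rational(23, 4), Pow(f, -1))
Function('Q')(s) = 2 (Function('Q')(s) = Add(2, Mul(-1, Mul(Mul(0, s), -3))) = Add(2, Mul(-1, Mul(0, -3))) = Add(2, Mul(-1, 0)) = Add(2, 0) = 2)
Pow(Add(Function('Q')(Function('S')(Mul(1, 2))), X), 2) = Pow(Add(2, -4), 2) = Pow(-2, 2) = 4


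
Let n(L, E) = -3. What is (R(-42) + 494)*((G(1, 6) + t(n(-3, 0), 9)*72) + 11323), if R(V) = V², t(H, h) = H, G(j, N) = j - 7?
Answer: 25066058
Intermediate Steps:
G(j, N) = -7 + j
(R(-42) + 494)*((G(1, 6) + t(n(-3, 0), 9)*72) + 11323) = ((-42)² + 494)*(((-7 + 1) - 3*72) + 11323) = (1764 + 494)*((-6 - 216) + 11323) = 2258*(-222 + 11323) = 2258*11101 = 25066058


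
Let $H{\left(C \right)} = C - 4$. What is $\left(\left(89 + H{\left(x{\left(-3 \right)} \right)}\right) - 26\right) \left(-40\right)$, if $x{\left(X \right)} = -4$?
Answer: $-2200$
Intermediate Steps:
$H{\left(C \right)} = -4 + C$
$\left(\left(89 + H{\left(x{\left(-3 \right)} \right)}\right) - 26\right) \left(-40\right) = \left(\left(89 - 8\right) - 26\right) \left(-40\right) = \left(81 - 26\right) \left(-40\right) = 55 \left(-40\right) = -2200$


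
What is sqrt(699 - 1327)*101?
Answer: 202*I*sqrt(157) ≈ 2531.1*I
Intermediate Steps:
sqrt(699 - 1327)*101 = sqrt(-628)*101 = (2*I*sqrt(157))*101 = 202*I*sqrt(157)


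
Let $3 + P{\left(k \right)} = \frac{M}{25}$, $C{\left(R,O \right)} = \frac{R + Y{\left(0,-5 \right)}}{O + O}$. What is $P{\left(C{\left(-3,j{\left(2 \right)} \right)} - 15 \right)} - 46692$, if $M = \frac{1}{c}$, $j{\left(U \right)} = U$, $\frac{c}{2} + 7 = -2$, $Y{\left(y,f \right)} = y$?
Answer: $- \frac{21012751}{450} \approx -46695.0$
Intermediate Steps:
$c = -18$ ($c = -14 + 2 \left(-2\right) = -14 - 4 = -18$)
$M = - \frac{1}{18}$ ($M = \frac{1}{-18} = - \frac{1}{18} \approx -0.055556$)
$C{\left(R,O \right)} = \frac{R}{2 O}$ ($C{\left(R,O \right)} = \frac{R + 0}{O + O} = \frac{R}{2 O}$)
$P{\left(k \right)} = - \frac{1351}{450}$ ($P{\left(k \right)} = -3 + \frac{1}{25} \left(- \frac{1}{18}\right) = -3 - \frac{1}{450} = - \frac{1351}{450}$)
$P{\left(C{\left(-3,j{\left(2 \right)} \right)} - 15 \right)} - 46692 = - \frac{1351}{450} - 46692 = - \frac{21012751}{450}$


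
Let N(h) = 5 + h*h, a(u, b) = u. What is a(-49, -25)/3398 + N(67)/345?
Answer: 5084569/390770 ≈ 13.012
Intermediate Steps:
N(h) = 5 + h²
a(-49, -25)/3398 + N(67)/345 = -49/3398 + (5 + 67²)/345 = -49*1/3398 + (5 + 4489)*(1/345) = -49/3398 + 4494*(1/345) = -49/3398 + 1498/115 = 5084569/390770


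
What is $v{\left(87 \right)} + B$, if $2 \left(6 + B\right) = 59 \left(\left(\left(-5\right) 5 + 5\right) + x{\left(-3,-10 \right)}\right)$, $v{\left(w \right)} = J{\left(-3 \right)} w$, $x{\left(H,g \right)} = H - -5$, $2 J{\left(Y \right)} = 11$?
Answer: $- \frac{117}{2} \approx -58.5$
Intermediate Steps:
$J{\left(Y \right)} = \frac{11}{2}$ ($J{\left(Y \right)} = \frac{1}{2} \cdot 11 = \frac{11}{2}$)
$x{\left(H,g \right)} = 5 + H$ ($x{\left(H,g \right)} = H + 5 = 5 + H$)
$v{\left(w \right)} = \frac{11 w}{2}$
$B = -537$ ($B = -6 + \frac{59 \left(\left(\left(-5\right) 5 + 5\right) + \left(5 - 3\right)\right)}{2} = -6 + \frac{59 \left(\left(-25 + 5\right) + 2\right)}{2} = -6 + \frac{59 \left(-20 + 2\right)}{2} = -6 + \frac{59 \left(-18\right)}{2} = -6 + \frac{1}{2} \left(-1062\right) = -6 - 531 = -537$)
$v{\left(87 \right)} + B = \frac{11}{2} \cdot 87 - 537 = \frac{957}{2} - 537 = - \frac{117}{2}$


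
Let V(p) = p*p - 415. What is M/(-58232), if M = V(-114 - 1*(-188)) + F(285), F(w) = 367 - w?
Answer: -5143/58232 ≈ -0.088319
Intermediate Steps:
V(p) = -415 + p**2 (V(p) = p**2 - 415 = -415 + p**2)
M = 5143 (M = (-415 + (-114 - 1*(-188))**2) + (367 - 1*285) = (-415 + (-114 + 188)**2) + (367 - 285) = (-415 + 74**2) + 82 = (-415 + 5476) + 82 = 5061 + 82 = 5143)
M/(-58232) = 5143/(-58232) = 5143*(-1/58232) = -5143/58232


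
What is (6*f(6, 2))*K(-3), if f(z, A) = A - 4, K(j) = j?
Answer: 36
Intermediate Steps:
f(z, A) = -4 + A
(6*f(6, 2))*K(-3) = (6*(-4 + 2))*(-3) = (6*(-2))*(-3) = -12*(-3) = 36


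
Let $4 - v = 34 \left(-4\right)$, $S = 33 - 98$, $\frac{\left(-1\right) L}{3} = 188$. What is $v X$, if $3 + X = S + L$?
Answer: $-88480$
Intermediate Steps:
$L = -564$ ($L = \left(-3\right) 188 = -564$)
$S = -65$ ($S = 33 - 98 = -65$)
$v = 140$ ($v = 4 - 34 \left(-4\right) = 4 - -136 = 4 + 136 = 140$)
$X = -632$ ($X = -3 - 629 = -632$)
$v X = 140 \left(-632\right) = -88480$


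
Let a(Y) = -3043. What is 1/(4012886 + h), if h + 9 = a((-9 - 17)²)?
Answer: 1/4009834 ≈ 2.4939e-7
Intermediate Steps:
h = -3052 (h = -9 - 3043 = -3052)
1/(4012886 + h) = 1/(4012886 - 3052) = 1/4009834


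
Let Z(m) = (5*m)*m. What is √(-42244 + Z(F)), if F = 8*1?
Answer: 2*I*√10481 ≈ 204.75*I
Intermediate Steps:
F = 8
Z(m) = 5*m²
√(-42244 + Z(F)) = √(-42244 + 5*8²) = √(-42244 + 5*64) = √(-42244 + 320) = √(-41924) = 2*I*√10481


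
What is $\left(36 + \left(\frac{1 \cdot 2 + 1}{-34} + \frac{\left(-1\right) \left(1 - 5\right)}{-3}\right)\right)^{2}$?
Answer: $\frac{12439729}{10404} \approx 1195.7$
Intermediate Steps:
$\left(36 + \left(\frac{1 \cdot 2 + 1}{-34} + \frac{\left(-1\right) \left(1 - 5\right)}{-3}\right)\right)^{2} = \left(36 + \left(\left(2 + 1\right) \left(- \frac{1}{34}\right) + \left(-1\right) \left(-4\right) \left(- \frac{1}{3}\right)\right)\right)^{2} = \left(36 + \left(3 \left(- \frac{1}{34}\right) + 4 \left(- \frac{1}{3}\right)\right)\right)^{2} = \left(36 - \frac{145}{102}\right)^{2} = \left(\frac{3527}{102}\right)^{2} = \frac{12439729}{10404}$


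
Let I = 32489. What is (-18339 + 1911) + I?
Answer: 16061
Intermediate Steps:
(-18339 + 1911) + I = (-18339 + 1911) + 32489 = -16428 + 32489 = 16061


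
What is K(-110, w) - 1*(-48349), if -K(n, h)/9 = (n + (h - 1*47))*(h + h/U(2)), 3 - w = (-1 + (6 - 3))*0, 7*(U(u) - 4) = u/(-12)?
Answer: 8943305/167 ≈ 53553.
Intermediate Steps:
U(u) = 4 - u/84 (U(u) = 4 + (u/(-12))/7 = 4 + (u*(-1/12))/7 = 4 + (-u/12)/7 = 4 - u/84)
w = 3 (w = 3 - (-1 + (6 - 3))*0 = 3 - (-1 + 3)*0 = 3 - 2*0 = 3 - 1*0 = 3 + 0 = 3)
K(n, h) = -1881*h*(-47 + h + n)/167 (K(n, h) = -9*(n + (h - 1*47))*(h + h/(4 - 1/84*2)) = -9*(n + (h - 47))*(h + h/(4 - 1/42)) = -9*(n + (-47 + h))*(h + h/(167/42)) = -9*(-47 + h + n)*(h + h*(42/167)) = -9*(-47 + h + n)*(h + 42*h/167) = -9*(-47 + h + n)*209*h/167 = -1881*h*(-47 + h + n)/167)
K(-110, w) - 1*(-48349) = (1881/167)*3*(47 - 1*3 - 1*(-110)) - 1*(-48349) = (1881/167)*3*(47 - 3 + 110) + 48349 = (1881/167)*3*154 + 48349 = 869022/167 + 48349 = 8943305/167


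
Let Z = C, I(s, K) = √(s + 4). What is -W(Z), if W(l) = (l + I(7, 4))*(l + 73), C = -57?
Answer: 912 - 16*√11 ≈ 858.93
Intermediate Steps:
I(s, K) = √(4 + s)
Z = -57
W(l) = (73 + l)*(l + √11) (W(l) = (l + √(4 + 7))*(l + 73) = (l + √11)*(73 + l) = (73 + l)*(l + √11))
-W(Z) = -((-57)² + 73*(-57) + 73*√11 - 57*√11) = -(3249 - 4161 + 73*√11 - 57*√11) = -(-912 + 16*√11) = 912 - 16*√11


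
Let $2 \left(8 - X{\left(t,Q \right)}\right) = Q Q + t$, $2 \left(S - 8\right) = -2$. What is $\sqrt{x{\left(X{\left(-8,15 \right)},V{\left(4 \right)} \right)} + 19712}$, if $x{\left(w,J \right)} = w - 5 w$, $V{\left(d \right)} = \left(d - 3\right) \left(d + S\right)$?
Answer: $\sqrt{20114} \approx 141.82$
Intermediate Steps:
$S = 7$ ($S = 8 + \frac{1}{2} \left(-2\right) = 8 - 1 = 7$)
$V{\left(d \right)} = \left(-3 + d\right) \left(7 + d\right)$ ($V{\left(d \right)} = \left(d - 3\right) \left(d + 7\right) = \left(-3 + d\right) \left(7 + d\right)$)
$X{\left(t,Q \right)} = 8 - \frac{t}{2} - \frac{Q^{2}}{2}$ ($X{\left(t,Q \right)} = 8 - \frac{Q Q + t}{2} = 8 - \frac{Q^{2} + t}{2} = 8 - \frac{t + Q^{2}}{2} = 8 - \left(\frac{t}{2} + \frac{Q^{2}}{2}\right) = 8 - \frac{t}{2} - \frac{Q^{2}}{2}$)
$x{\left(w,J \right)} = - 4 w$
$\sqrt{x{\left(X{\left(-8,15 \right)},V{\left(4 \right)} \right)} + 19712} = \sqrt{- 4 \left(8 - -4 - \frac{15^{2}}{2}\right) + 19712} = \sqrt{- 4 \left(8 + 4 - \frac{225}{2}\right) + 19712} = \sqrt{\left(-4\right) \left(- \frac{201}{2}\right) + 19712} = \sqrt{402 + 19712} = \sqrt{20114}$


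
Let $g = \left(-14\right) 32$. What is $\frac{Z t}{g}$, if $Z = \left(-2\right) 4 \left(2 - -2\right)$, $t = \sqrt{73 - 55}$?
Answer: $\frac{3 \sqrt{2}}{14} \approx 0.30305$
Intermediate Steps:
$g = -448$
$t = 3 \sqrt{2}$ ($t = \sqrt{18} = 3 \sqrt{2} \approx 4.2426$)
$Z = -32$ ($Z = - 8 \left(2 + 2\right) = \left(-8\right) 4 = -32$)
$\frac{Z t}{g} = \frac{\left(-32\right) 3 \sqrt{2}}{-448} = - 96 \sqrt{2} \left(- \frac{1}{448}\right) = \frac{3 \sqrt{2}}{14}$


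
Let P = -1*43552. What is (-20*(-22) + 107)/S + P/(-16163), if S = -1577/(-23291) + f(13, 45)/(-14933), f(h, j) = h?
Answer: 3076008041641999/375734116954 ≈ 8186.7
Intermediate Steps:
P = -43552
S = 23246558/347804503 (S = -1577/(-23291) + 13/(-14933) = -1577*(-1/23291) + 13*(-1/14933) = 1577/23291 - 13/14933 = 23246558/347804503 ≈ 0.066838)
(-20*(-22) + 107)/S + P/(-16163) = (-20*(-22) + 107)/(23246558/347804503) - 43552/(-16163) = (440 + 107)*(347804503/23246558) - 43552*(-1/16163) = 547*(347804503/23246558) + 43552/16163 = 190249063141/23246558 + 43552/16163 = 3076008041641999/375734116954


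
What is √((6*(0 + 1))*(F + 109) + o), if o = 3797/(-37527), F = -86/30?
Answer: √22416187355205/187635 ≈ 25.233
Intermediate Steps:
F = -43/15 (F = -86*1/30 = -43/15 ≈ -2.8667)
o = -3797/37527 (o = 3797*(-1/37527) = -3797/37527 ≈ -0.10118)
√((6*(0 + 1))*(F + 109) + o) = √((6*(0 + 1))*(-43/15 + 109) - 3797/37527) = √((6*1)*(1592/15) - 3797/37527) = √(6*(1592/15) - 3797/37527) = √(3184/5 - 3797/37527) = √(119466983/187635) = √22416187355205/187635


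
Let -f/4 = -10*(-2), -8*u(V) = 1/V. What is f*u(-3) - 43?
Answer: -139/3 ≈ -46.333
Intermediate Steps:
u(V) = -1/(8*V)
f = -80 (f = -(-40)*(-2) = -4*20 = -80)
f*u(-3) - 43 = -(-10)/(-3) - 43 = -(-10)*(-1)/3 - 43 = -80*1/24 - 43 = -10/3 - 43 = -139/3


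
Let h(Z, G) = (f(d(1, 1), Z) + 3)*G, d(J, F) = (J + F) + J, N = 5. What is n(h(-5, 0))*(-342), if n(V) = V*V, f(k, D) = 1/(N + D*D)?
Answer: 0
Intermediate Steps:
d(J, F) = F + 2*J (d(J, F) = (F + J) + J = F + 2*J)
f(k, D) = 1/(5 + D²) (f(k, D) = 1/(5 + D*D) = 1/(5 + D²))
h(Z, G) = G*(3 + 1/(5 + Z²)) (h(Z, G) = (1/(5 + Z²) + 3)*G = (3 + 1/(5 + Z²))*G = G*(3 + 1/(5 + Z²)))
n(V) = V²
n(h(-5, 0))*(-342) = (0*(16 + 3*(-5)²)/(5 + (-5)²))²*(-342) = (0*(16 + 3*25)/(5 + 25))²*(-342) = (0*(16 + 75)/30)²*(-342) = (0*(1/30)*91)²*(-342) = 0²*(-342) = 0*(-342) = 0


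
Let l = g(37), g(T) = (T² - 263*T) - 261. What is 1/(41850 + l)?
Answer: 1/33227 ≈ 3.0096e-5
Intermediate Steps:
g(T) = -261 + T² - 263*T
l = -8623 (l = -261 + 37² - 263*37 = -261 + 1369 - 9731 = -8623)
1/(41850 + l) = 1/(41850 - 8623) = 1/33227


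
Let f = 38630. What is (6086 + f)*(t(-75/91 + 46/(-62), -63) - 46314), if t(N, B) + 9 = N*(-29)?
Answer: -833947401668/403 ≈ -2.0693e+9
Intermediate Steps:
t(N, B) = -9 - 29*N (t(N, B) = -9 + N*(-29) = -9 - 29*N)
(6086 + f)*(t(-75/91 + 46/(-62), -63) - 46314) = (6086 + 38630)*((-9 - 29*(-75/91 + 46/(-62))) - 46314) = 44716*((-9 - 29*(-75*1/91 + 46*(-1/62))) - 46314) = 44716*((-9 - 29*(-75/91 - 23/31)) - 46314) = 44716*((-9 - 29*(-4418/2821)) - 46314) = 44716*((-9 + 128122/2821) - 46314) = 44716*(102733/2821 - 46314) = 44716*(-130549061/2821) = -833947401668/403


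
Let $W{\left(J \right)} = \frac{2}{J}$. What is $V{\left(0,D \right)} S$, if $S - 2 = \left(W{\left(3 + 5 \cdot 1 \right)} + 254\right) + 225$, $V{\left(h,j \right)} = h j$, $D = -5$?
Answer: $0$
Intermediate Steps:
$S = \frac{1925}{4}$ ($S = 2 + \left(\left(\frac{2}{3 + 5 \cdot 1} + 254\right) + 225\right) = 2 + \left(\left(\frac{2}{3 + 5} + 254\right) + 225\right) = 2 + \left(\left(\frac{2}{8} + 254\right) + 225\right) = 2 + \left(\left(2 \cdot \frac{1}{8} + 254\right) + 225\right) = 2 + \left(\left(\frac{1}{4} + 254\right) + 225\right) = 2 + \left(\frac{1017}{4} + 225\right) = 2 + \frac{1917}{4} = \frac{1925}{4} \approx 481.25$)
$V{\left(0,D \right)} S = 0 \left(-5\right) \frac{1925}{4} = 0 \cdot \frac{1925}{4} = 0$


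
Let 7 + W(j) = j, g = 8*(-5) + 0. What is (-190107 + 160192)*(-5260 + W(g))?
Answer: 158758905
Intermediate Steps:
g = -40 (g = -40 + 0 = -40)
W(j) = -7 + j
(-190107 + 160192)*(-5260 + W(g)) = (-190107 + 160192)*(-5260 + (-7 - 40)) = -29915*(-5260 - 47) = -29915*(-5307) = 158758905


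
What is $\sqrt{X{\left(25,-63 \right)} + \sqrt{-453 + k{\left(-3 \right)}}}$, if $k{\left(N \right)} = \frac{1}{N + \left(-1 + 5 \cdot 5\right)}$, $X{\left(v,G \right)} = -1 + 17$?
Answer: $\frac{\sqrt{7056 + 42 i \sqrt{49938}}}{21} \approx 4.6166 + 2.305 i$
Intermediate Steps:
$X{\left(v,G \right)} = 16$
$k{\left(N \right)} = \frac{1}{24 + N}$ ($k{\left(N \right)} = \frac{1}{N + \left(-1 + 25\right)} = \frac{1}{N + 24} = \frac{1}{24 + N}$)
$\sqrt{X{\left(25,-63 \right)} + \sqrt{-453 + k{\left(-3 \right)}}} = \sqrt{16 + \sqrt{-453 + \frac{1}{24 - 3}}} = \sqrt{16 + \sqrt{-453 + \frac{1}{21}}} = \sqrt{16 + \sqrt{- \frac{9512}{21}}} = \sqrt{16 + \frac{2 i \sqrt{49938}}{21}}$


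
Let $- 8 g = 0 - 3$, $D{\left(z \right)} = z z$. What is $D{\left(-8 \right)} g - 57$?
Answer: $-33$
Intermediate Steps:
$D{\left(z \right)} = z^{2}$
$g = \frac{3}{8}$ ($g = - \frac{0 - 3}{8} = \left(- \frac{1}{8}\right) \left(-3\right) = \frac{3}{8} \approx 0.375$)
$D{\left(-8 \right)} g - 57 = \left(-8\right)^{2} \cdot \frac{3}{8} - 57 = 64 \cdot \frac{3}{8} - 57 = 24 - 57 = -33$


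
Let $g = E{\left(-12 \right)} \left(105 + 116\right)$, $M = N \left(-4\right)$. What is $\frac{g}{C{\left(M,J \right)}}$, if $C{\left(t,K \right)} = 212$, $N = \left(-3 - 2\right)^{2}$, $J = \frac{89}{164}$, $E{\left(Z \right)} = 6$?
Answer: $\frac{663}{106} \approx 6.2547$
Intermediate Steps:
$J = \frac{89}{164}$ ($J = 89 \cdot \frac{1}{164} = \frac{89}{164} \approx 0.54268$)
$N = 25$ ($N = \left(-5\right)^{2} = 25$)
$M = -100$ ($M = 25 \left(-4\right) = -100$)
$g = 1326$ ($g = 6 \left(105 + 116\right) = 6 \cdot 221 = 1326$)
$\frac{g}{C{\left(M,J \right)}} = \frac{1326}{212} = 1326 \cdot \frac{1}{212} = \frac{663}{106}$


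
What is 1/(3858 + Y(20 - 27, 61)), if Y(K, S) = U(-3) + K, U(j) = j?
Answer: 1/3848 ≈ 0.00025988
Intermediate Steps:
Y(K, S) = -3 + K
1/(3858 + Y(20 - 27, 61)) = 1/(3858 + (-3 + (20 - 27))) = 1/(3858 + (-3 - 7)) = 1/(3858 - 10) = 1/3848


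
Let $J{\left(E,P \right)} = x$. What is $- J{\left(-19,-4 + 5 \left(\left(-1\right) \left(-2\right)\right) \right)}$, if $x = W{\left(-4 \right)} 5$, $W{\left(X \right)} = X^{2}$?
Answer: $-80$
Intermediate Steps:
$x = 80$ ($x = \left(-4\right)^{2} \cdot 5 = 16 \cdot 5 = 80$)
$J{\left(E,P \right)} = 80$
$- J{\left(-19,-4 + 5 \left(\left(-1\right) \left(-2\right)\right) \right)} = \left(-1\right) 80 = -80$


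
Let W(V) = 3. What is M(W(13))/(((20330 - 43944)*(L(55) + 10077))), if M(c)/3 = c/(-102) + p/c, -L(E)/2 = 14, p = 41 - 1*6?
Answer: -1187/8068100924 ≈ -1.4712e-7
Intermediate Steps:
p = 35 (p = 41 - 6 = 35)
L(E) = -28 (L(E) = -2*14 = -28)
M(c) = 105/c - c/34 (M(c) = 3*(c/(-102) + 35/c) = 3*(c*(-1/102) + 35/c) = 3*(-c/102 + 35/c) = 3*(35/c - c/102) = 105/c - c/34)
M(W(13))/(((20330 - 43944)*(L(55) + 10077))) = (105/3 - 1/34*3)/(((20330 - 43944)*(-28 + 10077))) = (105*(⅓) - 3/34)/((-23614*10049)) = (35 - 3/34)/(-237297086) = (1187/34)*(-1/237297086) = -1187/8068100924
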